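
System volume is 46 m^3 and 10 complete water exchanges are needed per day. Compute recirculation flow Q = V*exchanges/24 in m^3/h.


Daily recirculation volume = 46 m^3 * 10 = 460 m^3/day
Flow rate Q = daily volume / 24 h = 460 / 24 = 19.1667 m^3/h

19.1667 m^3/h


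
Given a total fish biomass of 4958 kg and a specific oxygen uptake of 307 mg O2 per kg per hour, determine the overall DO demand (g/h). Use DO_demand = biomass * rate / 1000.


Total O2 consumption (mg/h) = 4958 kg * 307 mg/(kg*h) = 1522106 mg/h
Convert to g/h: 1522106 / 1000 = 1522.106 g/h

1522.106 g/h


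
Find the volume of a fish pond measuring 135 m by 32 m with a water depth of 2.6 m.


Base area = L * W = 135 * 32 = 4320 m^2
Volume = area * depth = 4320 * 2.6 = 11232 m^3

11232 m^3


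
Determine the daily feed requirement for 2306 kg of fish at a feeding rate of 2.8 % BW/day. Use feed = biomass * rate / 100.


Feeding rate fraction = 2.8% / 100 = 0.028
Daily feed = 2306 kg * 0.028 = 64.568 kg/day

64.568 kg/day


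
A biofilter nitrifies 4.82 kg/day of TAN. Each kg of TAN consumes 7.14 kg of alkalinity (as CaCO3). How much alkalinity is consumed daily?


Alkalinity factor: 7.14 kg CaCO3 consumed per kg TAN nitrified
alk = 4.82 kg TAN * 7.14 = 34.4148 kg CaCO3/day

34.4148 kg CaCO3/day


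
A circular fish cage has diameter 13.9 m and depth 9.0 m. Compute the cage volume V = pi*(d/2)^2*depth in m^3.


r = d/2 = 13.9/2 = 6.95 m
Base area = pi*r^2 = pi*6.95^2 = 151.74678 m^2
Volume = 151.74678 * 9.0 = 1365.72 m^3

1365.72 m^3


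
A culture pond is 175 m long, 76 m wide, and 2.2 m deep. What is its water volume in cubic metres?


Base area = L * W = 175 * 76 = 13300 m^2
Volume = area * depth = 13300 * 2.2 = 29260 m^3

29260 m^3


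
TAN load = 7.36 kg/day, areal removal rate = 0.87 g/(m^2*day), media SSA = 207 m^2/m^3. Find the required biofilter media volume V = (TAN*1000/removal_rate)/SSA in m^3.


A = 7.36*1000 / 0.87 = 8459.7701 m^2
V = 8459.7701 / 207 = 40.8685

40.8685 m^3


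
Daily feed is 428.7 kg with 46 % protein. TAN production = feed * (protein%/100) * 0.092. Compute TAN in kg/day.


Protein in feed = 428.7 * 46/100 = 197.202 kg/day
TAN = protein * 0.092 = 197.202 * 0.092 = 18.142584 kg/day

18.142584 kg/day


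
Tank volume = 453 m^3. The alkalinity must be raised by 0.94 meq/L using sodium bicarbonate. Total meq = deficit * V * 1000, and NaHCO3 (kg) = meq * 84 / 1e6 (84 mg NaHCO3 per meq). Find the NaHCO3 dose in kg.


Tank volume in L = 453 m^3 * 1000 = 453000 L
Total meq required = 0.94 meq/L * 453000 L = 425820 meq
NaHCO3 mass = 425820 meq * 84 mg/meq / 1e6 = 35.7689 kg

35.7689 kg


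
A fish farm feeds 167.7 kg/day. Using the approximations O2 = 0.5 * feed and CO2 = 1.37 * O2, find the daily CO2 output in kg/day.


O2 = 167.7 * 0.5 = 83.85
CO2 = 83.85 * 1.37 = 114.8745

114.8745 kg/day


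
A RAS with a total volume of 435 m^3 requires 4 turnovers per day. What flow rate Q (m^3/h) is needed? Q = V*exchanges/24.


Daily recirculation volume = 435 m^3 * 4 = 1740 m^3/day
Flow rate Q = daily volume / 24 h = 1740 / 24 = 72.5 m^3/h

72.5 m^3/h


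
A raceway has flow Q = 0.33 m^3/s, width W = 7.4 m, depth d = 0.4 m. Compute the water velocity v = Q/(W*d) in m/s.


Cross-sectional area = W * d = 7.4 * 0.4 = 2.96 m^2
Velocity = Q / A = 0.33 / 2.96 = 0.111486 m/s

0.111486 m/s


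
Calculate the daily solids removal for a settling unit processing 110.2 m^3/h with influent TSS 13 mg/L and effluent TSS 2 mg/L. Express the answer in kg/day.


Concentration drop: TSS_in - TSS_out = 13 - 2 = 11 mg/L
Hourly solids removed = Q * dTSS = 110.2 m^3/h * 11 mg/L = 1212.2 g/h  (m^3/h * mg/L = g/h)
Daily solids removed = 1212.2 * 24 = 29092.8 g/day
Convert g to kg: 29092.8 / 1000 = 29.0928 kg/day

29.0928 kg/day


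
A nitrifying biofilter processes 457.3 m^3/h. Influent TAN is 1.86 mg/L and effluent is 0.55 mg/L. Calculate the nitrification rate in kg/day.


Concentration drop: TAN_in - TAN_out = 1.86 - 0.55 = 1.31 mg/L
Hourly TAN removed = Q * dTAN = 457.3 m^3/h * 1.31 mg/L = 599.063 g/h  (m^3/h * mg/L = g/h)
Daily TAN removed = 599.063 * 24 = 14377.512 g/day
Convert to kg/day: 14377.512 / 1000 = 14.377512 kg/day

14.377512 kg/day


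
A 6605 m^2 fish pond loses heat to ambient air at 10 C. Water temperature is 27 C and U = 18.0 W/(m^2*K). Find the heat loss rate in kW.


Temperature difference dT = 27 - 10 = 17 K
Heat loss (W) = U * A * dT = 18.0 * 6605 * 17 = 2021130 W
Convert to kW: 2021130 / 1000 = 2021.13 kW

2021.13 kW


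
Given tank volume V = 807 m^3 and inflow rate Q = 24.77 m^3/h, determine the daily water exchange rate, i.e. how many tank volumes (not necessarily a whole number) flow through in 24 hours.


Daily flow volume = 24.77 m^3/h * 24 h = 594.48 m^3/day
Exchanges = daily flow / tank volume = 594.48 / 807 = 0.736654 exchanges/day

0.736654 exchanges/day


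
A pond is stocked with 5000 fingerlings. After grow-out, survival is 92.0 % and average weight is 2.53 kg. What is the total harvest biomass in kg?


Survivors = 5000 * 92.0/100 = 4600 fish
Harvest biomass = survivors * W_f = 4600 * 2.53 = 11638 kg

11638 kg


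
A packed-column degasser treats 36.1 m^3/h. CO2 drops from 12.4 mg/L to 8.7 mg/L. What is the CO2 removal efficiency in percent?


CO2_out / CO2_in = 8.7 / 12.4 = 0.7016129
Fraction remaining = 0.7016129
efficiency = (1 - 0.7016129) * 100 = 29.8387 %

29.8387 %


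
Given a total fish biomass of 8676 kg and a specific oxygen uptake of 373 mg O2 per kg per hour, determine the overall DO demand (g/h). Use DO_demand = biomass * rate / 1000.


Total O2 consumption (mg/h) = 8676 kg * 373 mg/(kg*h) = 3236148 mg/h
Convert to g/h: 3236148 / 1000 = 3236.148 g/h

3236.148 g/h


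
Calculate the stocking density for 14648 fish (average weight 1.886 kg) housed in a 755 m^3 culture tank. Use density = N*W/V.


Total biomass = 14648 fish * 1.886 kg = 27626.128 kg
Density = total biomass / volume = 27626.128 / 755 = 36.5909 kg/m^3

36.5909 kg/m^3


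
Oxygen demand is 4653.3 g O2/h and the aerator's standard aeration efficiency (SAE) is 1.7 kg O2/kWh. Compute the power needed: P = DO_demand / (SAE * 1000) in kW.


SAE in g O2/kWh = 1.7 * 1000 = 1700 g/kWh
P = DO_demand / SAE_g = 4653.3 / 1700 = 2.73724 kW

2.73724 kW


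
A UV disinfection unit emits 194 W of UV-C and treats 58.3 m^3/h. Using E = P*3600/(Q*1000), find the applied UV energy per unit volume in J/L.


Energy delivered per hour = 194 W * 3600 s = 698400 J/h
Volume treated per hour = 58.3 m^3/h * 1000 = 58300 L/h
dose = 698400 / 58300 = 11.9794 J/L

11.9794 J/L


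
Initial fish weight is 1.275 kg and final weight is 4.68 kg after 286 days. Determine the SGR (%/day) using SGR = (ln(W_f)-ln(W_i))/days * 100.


ln(W_f) = ln(4.68) = 1.5432981
ln(W_i) = ln(1.275) = 0.24294618
ln(W_f) - ln(W_i) = 1.5432981 - 0.24294618 = 1.3003519
SGR = 1.3003519 / 286 * 100 = 0.454668 %/day

0.454668 %/day


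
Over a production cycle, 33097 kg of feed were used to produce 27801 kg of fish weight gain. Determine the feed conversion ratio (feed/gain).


FCR = feed consumed / weight gained
FCR = 33097 kg / 27801 kg = 1.1905

1.1905


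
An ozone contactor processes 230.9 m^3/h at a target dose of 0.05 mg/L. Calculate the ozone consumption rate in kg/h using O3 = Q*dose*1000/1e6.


O3 demand (mg/h) = Q * dose * 1000 = 230.9 * 0.05 * 1000 = 11545 mg/h
Convert mg to kg: 11545 / 1e6 = 0.011545 kg/h

0.011545 kg/h


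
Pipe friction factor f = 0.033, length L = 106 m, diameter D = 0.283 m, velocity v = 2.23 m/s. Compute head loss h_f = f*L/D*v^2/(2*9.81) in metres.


v^2 = 2.23^2 = 4.9729 m^2/s^2
L/D = 106/0.283 = 374.5583
h_f = f*(L/D)*v^2/(2g) = 0.033 * 374.5583 * 4.9729 / 19.62 = 3.13288 m

3.13288 m


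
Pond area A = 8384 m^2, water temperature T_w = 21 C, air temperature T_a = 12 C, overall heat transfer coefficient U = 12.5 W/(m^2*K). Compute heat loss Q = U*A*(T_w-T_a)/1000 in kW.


Temperature difference dT = 21 - 12 = 9 K
Heat loss (W) = U * A * dT = 12.5 * 8384 * 9 = 943200 W
Convert to kW: 943200 / 1000 = 943.2 kW

943.2 kW


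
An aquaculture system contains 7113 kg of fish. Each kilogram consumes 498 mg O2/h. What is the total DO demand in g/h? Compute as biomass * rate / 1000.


Total O2 consumption (mg/h) = 7113 kg * 498 mg/(kg*h) = 3542274 mg/h
Convert to g/h: 3542274 / 1000 = 3542.274 g/h

3542.274 g/h


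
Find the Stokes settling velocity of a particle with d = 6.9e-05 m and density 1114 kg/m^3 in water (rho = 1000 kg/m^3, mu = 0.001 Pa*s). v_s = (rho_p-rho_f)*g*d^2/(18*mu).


Density difference: rho_p - rho_f = 1114 - 1000 = 114 kg/m^3
d^2 = (6.9e-05)^2 = 4.761e-09 m^2
Numerator = (rho_p - rho_f) * g * d^2 = 114 * 9.81 * 4.761e-09 = 5.3244167e-06
Denominator = 18 * mu = 18 * 0.001 = 0.018
v_s = 5.3244167e-06 / 0.018 = 2.95801e-04 m/s
Check: Re = rho_f * v_s * d / mu = 1000 * 2.95801e-04 * 6.9e-05 / 0.001 = 0.0204 < 1, so Stokes' law applies.

2.95801e-04 m/s


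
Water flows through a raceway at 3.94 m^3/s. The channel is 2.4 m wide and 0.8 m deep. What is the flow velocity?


Cross-sectional area = W * d = 2.4 * 0.8 = 1.92 m^2
Velocity = Q / A = 3.94 / 1.92 = 2.05208 m/s

2.05208 m/s


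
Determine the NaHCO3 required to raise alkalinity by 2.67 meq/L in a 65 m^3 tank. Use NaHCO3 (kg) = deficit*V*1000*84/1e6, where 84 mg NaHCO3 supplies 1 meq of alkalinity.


Tank volume in L = 65 m^3 * 1000 = 65000 L
Total meq required = 2.67 meq/L * 65000 L = 173550 meq
NaHCO3 mass = 173550 meq * 84 mg/meq / 1e6 = 14.5782 kg

14.5782 kg


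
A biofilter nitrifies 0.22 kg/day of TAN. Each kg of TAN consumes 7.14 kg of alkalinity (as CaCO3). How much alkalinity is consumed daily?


Alkalinity factor: 7.14 kg CaCO3 consumed per kg TAN nitrified
alk = 0.22 kg TAN * 7.14 = 1.5708 kg CaCO3/day

1.5708 kg CaCO3/day


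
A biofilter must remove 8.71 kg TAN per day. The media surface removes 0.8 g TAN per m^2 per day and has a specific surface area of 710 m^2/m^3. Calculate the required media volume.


A = 8.71*1000 / 0.8 = 10887.5 m^2
V = 10887.5 / 710 = 15.3345

15.3345 m^3


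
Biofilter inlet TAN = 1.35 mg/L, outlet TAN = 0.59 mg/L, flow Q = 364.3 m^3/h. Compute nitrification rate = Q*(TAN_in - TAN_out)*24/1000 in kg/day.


Concentration drop: TAN_in - TAN_out = 1.35 - 0.59 = 0.76 mg/L
Hourly TAN removed = Q * dTAN = 364.3 m^3/h * 0.76 mg/L = 276.868 g/h  (m^3/h * mg/L = g/h)
Daily TAN removed = 276.868 * 24 = 6644.832 g/day
Convert to kg/day: 6644.832 / 1000 = 6.644832 kg/day

6.644832 kg/day


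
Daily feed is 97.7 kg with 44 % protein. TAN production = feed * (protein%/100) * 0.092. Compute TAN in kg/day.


Protein in feed = 97.7 * 44/100 = 42.988 kg/day
TAN = protein * 0.092 = 42.988 * 0.092 = 3.954896 kg/day

3.954896 kg/day


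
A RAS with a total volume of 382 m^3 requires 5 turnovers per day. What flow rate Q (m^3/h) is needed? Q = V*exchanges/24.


Daily recirculation volume = 382 m^3 * 5 = 1910 m^3/day
Flow rate Q = daily volume / 24 h = 1910 / 24 = 79.5833 m^3/h

79.5833 m^3/h


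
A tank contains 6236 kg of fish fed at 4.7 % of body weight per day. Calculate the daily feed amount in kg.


Feeding rate fraction = 4.7% / 100 = 0.047
Daily feed = 6236 kg * 0.047 = 293.092 kg/day

293.092 kg/day


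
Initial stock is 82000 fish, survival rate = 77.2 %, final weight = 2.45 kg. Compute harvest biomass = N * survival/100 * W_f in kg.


Survivors = 82000 * 77.2/100 = 63304 fish
Harvest biomass = survivors * W_f = 63304 * 2.45 = 155094.8 kg

155094.8 kg


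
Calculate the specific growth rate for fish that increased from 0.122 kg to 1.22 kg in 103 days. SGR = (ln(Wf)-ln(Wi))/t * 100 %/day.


ln(W_f) = ln(1.22) = 0.19885086
ln(W_i) = ln(0.122) = -2.1037342
ln(W_f) - ln(W_i) = 0.19885086 - -2.1037342 = 2.3025851
SGR = 2.3025851 / 103 * 100 = 2.23552 %/day

2.23552 %/day


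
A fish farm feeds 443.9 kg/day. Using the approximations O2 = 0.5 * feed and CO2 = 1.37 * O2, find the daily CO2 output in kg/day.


O2 = 443.9 * 0.5 = 221.95
CO2 = 221.95 * 1.37 = 304.0715

304.0715 kg/day


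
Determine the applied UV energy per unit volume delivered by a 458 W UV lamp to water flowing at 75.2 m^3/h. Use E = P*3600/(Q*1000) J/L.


Energy delivered per hour = 458 W * 3600 s = 1648800 J/h
Volume treated per hour = 75.2 m^3/h * 1000 = 75200 L/h
dose = 1648800 / 75200 = 21.9255 J/L

21.9255 J/L


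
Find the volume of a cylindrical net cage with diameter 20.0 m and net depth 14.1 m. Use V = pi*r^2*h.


r = d/2 = 20.0/2 = 10 m
Base area = pi*r^2 = pi*10^2 = 314.15927 m^2
Volume = 314.15927 * 14.1 = 4429.65 m^3

4429.65 m^3


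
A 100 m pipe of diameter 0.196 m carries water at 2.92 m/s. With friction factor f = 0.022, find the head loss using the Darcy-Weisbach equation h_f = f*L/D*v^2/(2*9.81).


v^2 = 2.92^2 = 8.5264 m^2/s^2
L/D = 100/0.196 = 510.20408
h_f = f*(L/D)*v^2/(2g) = 0.022 * 510.20408 * 8.5264 / 19.62 = 4.8779 m

4.8779 m


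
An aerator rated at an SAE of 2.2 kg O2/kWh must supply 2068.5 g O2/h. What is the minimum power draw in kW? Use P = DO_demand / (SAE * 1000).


SAE in g O2/kWh = 2.2 * 1000 = 2200 g/kWh
P = DO_demand / SAE_g = 2068.5 / 2200 = 0.940227 kW

0.940227 kW


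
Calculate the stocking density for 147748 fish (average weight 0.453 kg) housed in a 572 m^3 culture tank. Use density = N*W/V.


Total biomass = 147748 fish * 0.453 kg = 66929.844 kg
Density = total biomass / volume = 66929.844 / 572 = 117.01 kg/m^3

117.01 kg/m^3


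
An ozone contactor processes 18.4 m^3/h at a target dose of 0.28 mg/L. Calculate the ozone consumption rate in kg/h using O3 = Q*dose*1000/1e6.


O3 demand (mg/h) = Q * dose * 1000 = 18.4 * 0.28 * 1000 = 5152 mg/h
Convert mg to kg: 5152 / 1e6 = 0.005152 kg/h

0.005152 kg/h


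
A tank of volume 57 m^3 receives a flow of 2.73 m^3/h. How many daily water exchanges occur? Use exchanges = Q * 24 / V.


Daily flow volume = 2.73 m^3/h * 24 h = 65.52 m^3/day
Exchanges = daily flow / tank volume = 65.52 / 57 = 1.14947 exchanges/day

1.14947 exchanges/day


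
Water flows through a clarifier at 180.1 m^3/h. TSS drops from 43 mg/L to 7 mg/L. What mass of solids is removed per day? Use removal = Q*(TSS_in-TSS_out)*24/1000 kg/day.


Concentration drop: TSS_in - TSS_out = 43 - 7 = 36 mg/L
Hourly solids removed = Q * dTSS = 180.1 m^3/h * 36 mg/L = 6483.6 g/h  (m^3/h * mg/L = g/h)
Daily solids removed = 6483.6 * 24 = 155606.4 g/day
Convert g to kg: 155606.4 / 1000 = 155.6064 kg/day

155.6064 kg/day


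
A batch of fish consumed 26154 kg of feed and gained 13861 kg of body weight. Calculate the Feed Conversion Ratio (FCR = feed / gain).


FCR = feed consumed / weight gained
FCR = 26154 kg / 13861 kg = 1.88688

1.88688


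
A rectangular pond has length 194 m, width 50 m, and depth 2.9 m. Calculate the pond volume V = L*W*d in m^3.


Base area = L * W = 194 * 50 = 9700 m^2
Volume = area * depth = 9700 * 2.9 = 28130 m^3

28130 m^3


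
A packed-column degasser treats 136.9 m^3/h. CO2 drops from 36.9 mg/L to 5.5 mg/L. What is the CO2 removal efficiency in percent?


CO2_out / CO2_in = 5.5 / 36.9 = 0.14905149
Fraction remaining = 0.14905149
efficiency = (1 - 0.14905149) * 100 = 85.0949 %

85.0949 %


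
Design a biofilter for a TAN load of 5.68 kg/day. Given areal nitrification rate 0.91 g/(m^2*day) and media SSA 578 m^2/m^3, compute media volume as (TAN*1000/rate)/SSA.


A = 5.68*1000 / 0.91 = 6241.7582 m^2
V = 6241.7582 / 578 = 10.7989

10.7989 m^3


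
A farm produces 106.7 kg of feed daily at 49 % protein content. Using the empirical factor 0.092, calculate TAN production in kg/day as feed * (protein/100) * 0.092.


Protein in feed = 106.7 * 49/100 = 52.283 kg/day
TAN = protein * 0.092 = 52.283 * 0.092 = 4.810036 kg/day

4.810036 kg/day


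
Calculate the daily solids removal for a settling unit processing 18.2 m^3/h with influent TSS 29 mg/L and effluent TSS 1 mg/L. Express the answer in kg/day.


Concentration drop: TSS_in - TSS_out = 29 - 1 = 28 mg/L
Hourly solids removed = Q * dTSS = 18.2 m^3/h * 28 mg/L = 509.6 g/h  (m^3/h * mg/L = g/h)
Daily solids removed = 509.6 * 24 = 12230.4 g/day
Convert g to kg: 12230.4 / 1000 = 12.2304 kg/day

12.2304 kg/day


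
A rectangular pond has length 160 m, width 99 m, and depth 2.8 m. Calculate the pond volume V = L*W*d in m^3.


Base area = L * W = 160 * 99 = 15840 m^2
Volume = area * depth = 15840 * 2.8 = 44352 m^3

44352 m^3


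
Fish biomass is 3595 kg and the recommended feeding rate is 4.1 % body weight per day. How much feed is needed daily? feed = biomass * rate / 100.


Feeding rate fraction = 4.1% / 100 = 0.041
Daily feed = 3595 kg * 0.041 = 147.395 kg/day

147.395 kg/day


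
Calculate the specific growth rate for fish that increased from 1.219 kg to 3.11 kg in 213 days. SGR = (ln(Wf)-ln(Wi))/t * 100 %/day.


ln(W_f) = ln(3.11) = 1.1346227
ln(W_i) = ln(1.219) = 0.19803085
ln(W_f) - ln(W_i) = 1.1346227 - 0.19803085 = 0.93659185
SGR = 0.93659185 / 213 * 100 = 0.439714 %/day

0.439714 %/day


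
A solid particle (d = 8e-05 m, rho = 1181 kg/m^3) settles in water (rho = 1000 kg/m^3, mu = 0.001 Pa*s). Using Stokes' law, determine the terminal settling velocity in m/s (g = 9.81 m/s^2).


Density difference: rho_p - rho_f = 1181 - 1000 = 181 kg/m^3
d^2 = (8e-05)^2 = 6.4e-09 m^2
Numerator = (rho_p - rho_f) * g * d^2 = 181 * 9.81 * 6.4e-09 = 1.1363904e-05
Denominator = 18 * mu = 18 * 0.001 = 0.018
v_s = 1.1363904e-05 / 0.018 = 6.31328e-04 m/s
Check: Re = rho_f * v_s * d / mu = 1000 * 6.31328e-04 * 8e-05 / 0.001 = 0.0505 < 1, so Stokes' law applies.

6.31328e-04 m/s


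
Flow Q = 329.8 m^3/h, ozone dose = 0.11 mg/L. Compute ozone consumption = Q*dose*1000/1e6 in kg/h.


O3 demand (mg/h) = Q * dose * 1000 = 329.8 * 0.11 * 1000 = 36278 mg/h
Convert mg to kg: 36278 / 1e6 = 0.036278 kg/h

0.036278 kg/h


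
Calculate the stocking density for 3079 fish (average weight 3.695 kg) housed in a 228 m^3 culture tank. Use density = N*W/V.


Total biomass = 3079 fish * 3.695 kg = 11376.905 kg
Density = total biomass / volume = 11376.905 / 228 = 49.8987 kg/m^3

49.8987 kg/m^3


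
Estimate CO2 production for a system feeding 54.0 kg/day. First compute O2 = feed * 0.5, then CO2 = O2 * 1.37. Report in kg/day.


O2 = 54.0 * 0.5 = 27
CO2 = 27 * 1.37 = 36.99

36.99 kg/day


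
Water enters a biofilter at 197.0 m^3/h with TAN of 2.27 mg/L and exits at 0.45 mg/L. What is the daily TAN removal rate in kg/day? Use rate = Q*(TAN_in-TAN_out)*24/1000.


Concentration drop: TAN_in - TAN_out = 2.27 - 0.45 = 1.82 mg/L
Hourly TAN removed = Q * dTAN = 197.0 m^3/h * 1.82 mg/L = 358.54 g/h  (m^3/h * mg/L = g/h)
Daily TAN removed = 358.54 * 24 = 8604.96 g/day
Convert to kg/day: 8604.96 / 1000 = 8.60496 kg/day

8.60496 kg/day


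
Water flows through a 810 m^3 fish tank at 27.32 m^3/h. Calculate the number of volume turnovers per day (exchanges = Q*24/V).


Daily flow volume = 27.32 m^3/h * 24 h = 655.68 m^3/day
Exchanges = daily flow / tank volume = 655.68 / 810 = 0.809481 exchanges/day

0.809481 exchanges/day


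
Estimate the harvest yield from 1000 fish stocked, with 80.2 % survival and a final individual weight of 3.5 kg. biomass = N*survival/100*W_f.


Survivors = 1000 * 80.2/100 = 802 fish
Harvest biomass = survivors * W_f = 802 * 3.5 = 2807 kg

2807 kg


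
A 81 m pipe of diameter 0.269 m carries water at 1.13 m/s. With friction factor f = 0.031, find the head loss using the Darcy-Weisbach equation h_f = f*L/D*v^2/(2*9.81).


v^2 = 1.13^2 = 1.2769 m^2/s^2
L/D = 81/0.269 = 301.11524
h_f = f*(L/D)*v^2/(2g) = 0.031 * 301.11524 * 1.2769 / 19.62 = 0.607508 m

0.607508 m


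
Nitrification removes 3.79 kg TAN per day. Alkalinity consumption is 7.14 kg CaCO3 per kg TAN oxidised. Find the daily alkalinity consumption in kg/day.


Alkalinity factor: 7.14 kg CaCO3 consumed per kg TAN nitrified
alk = 3.79 kg TAN * 7.14 = 27.0606 kg CaCO3/day

27.0606 kg CaCO3/day


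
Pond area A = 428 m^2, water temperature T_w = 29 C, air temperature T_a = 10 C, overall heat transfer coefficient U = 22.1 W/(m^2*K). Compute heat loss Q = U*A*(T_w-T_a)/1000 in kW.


Temperature difference dT = 29 - 10 = 19 K
Heat loss (W) = U * A * dT = 22.1 * 428 * 19 = 179717.2 W
Convert to kW: 179717.2 / 1000 = 179.7172 kW

179.7172 kW


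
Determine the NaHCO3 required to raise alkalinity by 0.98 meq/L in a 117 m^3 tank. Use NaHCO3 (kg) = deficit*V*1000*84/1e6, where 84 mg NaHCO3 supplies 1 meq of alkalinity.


Tank volume in L = 117 m^3 * 1000 = 117000 L
Total meq required = 0.98 meq/L * 117000 L = 114660 meq
NaHCO3 mass = 114660 meq * 84 mg/meq / 1e6 = 9.63144 kg

9.63144 kg


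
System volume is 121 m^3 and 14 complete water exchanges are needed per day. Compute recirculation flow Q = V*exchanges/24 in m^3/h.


Daily recirculation volume = 121 m^3 * 14 = 1694 m^3/day
Flow rate Q = daily volume / 24 h = 1694 / 24 = 70.5833 m^3/h

70.5833 m^3/h


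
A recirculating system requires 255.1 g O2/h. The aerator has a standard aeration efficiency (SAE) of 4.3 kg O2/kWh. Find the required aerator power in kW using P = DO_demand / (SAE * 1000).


SAE in g O2/kWh = 4.3 * 1000 = 4300 g/kWh
P = DO_demand / SAE_g = 255.1 / 4300 = 0.0593256 kW

0.0593256 kW


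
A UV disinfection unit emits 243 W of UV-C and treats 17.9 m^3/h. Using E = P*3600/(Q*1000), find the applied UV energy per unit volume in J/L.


Energy delivered per hour = 243 W * 3600 s = 874800 J/h
Volume treated per hour = 17.9 m^3/h * 1000 = 17900 L/h
dose = 874800 / 17900 = 48.8715 J/L

48.8715 J/L


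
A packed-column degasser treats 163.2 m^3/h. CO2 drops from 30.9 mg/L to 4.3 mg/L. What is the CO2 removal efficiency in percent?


CO2_out / CO2_in = 4.3 / 30.9 = 0.13915858
Fraction remaining = 0.13915858
efficiency = (1 - 0.13915858) * 100 = 86.0841 %

86.0841 %


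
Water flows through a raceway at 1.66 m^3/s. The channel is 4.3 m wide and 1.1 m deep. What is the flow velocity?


Cross-sectional area = W * d = 4.3 * 1.1 = 4.73 m^2
Velocity = Q / A = 1.66 / 4.73 = 0.350951 m/s

0.350951 m/s


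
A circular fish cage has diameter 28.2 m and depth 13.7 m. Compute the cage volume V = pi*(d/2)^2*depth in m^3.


r = d/2 = 28.2/2 = 14.1 m
Base area = pi*r^2 = pi*14.1^2 = 624.58004 m^2
Volume = 624.58004 * 13.7 = 8556.75 m^3

8556.75 m^3


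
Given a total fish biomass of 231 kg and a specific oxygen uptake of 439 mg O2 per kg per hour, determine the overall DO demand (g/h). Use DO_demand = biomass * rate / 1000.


Total O2 consumption (mg/h) = 231 kg * 439 mg/(kg*h) = 101409 mg/h
Convert to g/h: 101409 / 1000 = 101.409 g/h

101.409 g/h


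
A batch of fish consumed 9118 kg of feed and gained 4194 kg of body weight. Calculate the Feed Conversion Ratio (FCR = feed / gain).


FCR = feed consumed / weight gained
FCR = 9118 kg / 4194 kg = 2.17406

2.17406


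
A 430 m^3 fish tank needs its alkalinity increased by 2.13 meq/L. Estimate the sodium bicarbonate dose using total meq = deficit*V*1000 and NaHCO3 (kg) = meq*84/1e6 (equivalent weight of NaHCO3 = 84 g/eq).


Tank volume in L = 430 m^3 * 1000 = 430000 L
Total meq required = 2.13 meq/L * 430000 L = 915900 meq
NaHCO3 mass = 915900 meq * 84 mg/meq / 1e6 = 76.9356 kg

76.9356 kg


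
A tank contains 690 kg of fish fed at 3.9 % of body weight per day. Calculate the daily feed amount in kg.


Feeding rate fraction = 3.9% / 100 = 0.039
Daily feed = 690 kg * 0.039 = 26.91 kg/day

26.91 kg/day


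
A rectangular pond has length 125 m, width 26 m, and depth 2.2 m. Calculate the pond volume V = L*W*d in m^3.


Base area = L * W = 125 * 26 = 3250 m^2
Volume = area * depth = 3250 * 2.2 = 7150 m^3

7150 m^3


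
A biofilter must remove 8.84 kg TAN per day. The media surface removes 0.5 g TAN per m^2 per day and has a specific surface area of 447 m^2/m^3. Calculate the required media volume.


A = 8.84*1000 / 0.5 = 17680 m^2
V = 17680 / 447 = 39.5526

39.5526 m^3


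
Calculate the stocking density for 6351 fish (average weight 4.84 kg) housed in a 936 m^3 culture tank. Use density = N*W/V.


Total biomass = 6351 fish * 4.84 kg = 30738.84 kg
Density = total biomass / volume = 30738.84 / 936 = 32.8406 kg/m^3

32.8406 kg/m^3


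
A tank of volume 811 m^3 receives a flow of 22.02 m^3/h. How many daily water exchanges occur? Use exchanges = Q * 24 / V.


Daily flow volume = 22.02 m^3/h * 24 h = 528.48 m^3/day
Exchanges = daily flow / tank volume = 528.48 / 811 = 0.65164 exchanges/day

0.65164 exchanges/day


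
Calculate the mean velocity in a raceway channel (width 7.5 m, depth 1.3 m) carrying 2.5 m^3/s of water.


Cross-sectional area = W * d = 7.5 * 1.3 = 9.75 m^2
Velocity = Q / A = 2.5 / 9.75 = 0.25641 m/s

0.25641 m/s


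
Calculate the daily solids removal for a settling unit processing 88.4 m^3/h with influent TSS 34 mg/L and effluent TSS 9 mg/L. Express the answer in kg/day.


Concentration drop: TSS_in - TSS_out = 34 - 9 = 25 mg/L
Hourly solids removed = Q * dTSS = 88.4 m^3/h * 25 mg/L = 2210 g/h  (m^3/h * mg/L = g/h)
Daily solids removed = 2210 * 24 = 53040 g/day
Convert g to kg: 53040 / 1000 = 53.04 kg/day

53.04 kg/day


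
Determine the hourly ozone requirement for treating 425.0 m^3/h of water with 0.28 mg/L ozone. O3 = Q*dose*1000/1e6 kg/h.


O3 demand (mg/h) = Q * dose * 1000 = 425.0 * 0.28 * 1000 = 119000 mg/h
Convert mg to kg: 119000 / 1e6 = 0.119 kg/h

0.119 kg/h


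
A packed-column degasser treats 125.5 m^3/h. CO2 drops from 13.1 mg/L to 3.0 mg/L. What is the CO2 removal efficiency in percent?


CO2_out / CO2_in = 3.0 / 13.1 = 0.22900763
Fraction remaining = 0.22900763
efficiency = (1 - 0.22900763) * 100 = 77.0992 %

77.0992 %


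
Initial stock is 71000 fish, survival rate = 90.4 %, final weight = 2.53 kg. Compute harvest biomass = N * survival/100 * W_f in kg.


Survivors = 71000 * 90.4/100 = 64184 fish
Harvest biomass = survivors * W_f = 64184 * 2.53 = 162385.52 kg

162385.52 kg


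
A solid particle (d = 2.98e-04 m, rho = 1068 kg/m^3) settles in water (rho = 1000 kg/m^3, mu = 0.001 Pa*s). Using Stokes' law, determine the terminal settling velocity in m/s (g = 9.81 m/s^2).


Density difference: rho_p - rho_f = 1068 - 1000 = 68 kg/m^3
d^2 = (2.98e-04)^2 = 8.8804e-08 m^2
Numerator = (rho_p - rho_f) * g * d^2 = 68 * 9.81 * 8.8804e-08 = 5.9239372e-05
Denominator = 18 * mu = 18 * 0.001 = 0.018
v_s = 5.9239372e-05 / 0.018 = 0.00329108 m/s
Check: Re = rho_f * v_s * d / mu = 1000 * 0.00329108 * 2.98e-04 / 0.001 = 0.981 < 1, so Stokes' law applies.

0.00329108 m/s


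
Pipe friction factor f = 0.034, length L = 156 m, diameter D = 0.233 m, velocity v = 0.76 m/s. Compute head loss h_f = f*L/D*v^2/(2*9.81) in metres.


v^2 = 0.76^2 = 0.5776 m^2/s^2
L/D = 156/0.233 = 669.5279
h_f = f*(L/D)*v^2/(2g) = 0.034 * 669.5279 * 0.5776 / 19.62 = 0.670156 m

0.670156 m


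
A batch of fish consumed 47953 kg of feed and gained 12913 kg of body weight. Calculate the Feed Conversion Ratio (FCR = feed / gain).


FCR = feed consumed / weight gained
FCR = 47953 kg / 12913 kg = 3.71354

3.71354


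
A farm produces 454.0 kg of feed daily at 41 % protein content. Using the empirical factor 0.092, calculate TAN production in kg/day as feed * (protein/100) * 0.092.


Protein in feed = 454.0 * 41/100 = 186.14 kg/day
TAN = protein * 0.092 = 186.14 * 0.092 = 17.12488 kg/day

17.12488 kg/day


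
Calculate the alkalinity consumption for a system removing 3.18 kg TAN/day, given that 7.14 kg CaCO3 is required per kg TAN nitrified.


Alkalinity factor: 7.14 kg CaCO3 consumed per kg TAN nitrified
alk = 3.18 kg TAN * 7.14 = 22.7052 kg CaCO3/day

22.7052 kg CaCO3/day


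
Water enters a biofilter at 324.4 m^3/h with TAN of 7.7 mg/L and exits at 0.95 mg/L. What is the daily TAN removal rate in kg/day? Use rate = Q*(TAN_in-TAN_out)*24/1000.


Concentration drop: TAN_in - TAN_out = 7.7 - 0.95 = 6.75 mg/L
Hourly TAN removed = Q * dTAN = 324.4 m^3/h * 6.75 mg/L = 2189.7 g/h  (m^3/h * mg/L = g/h)
Daily TAN removed = 2189.7 * 24 = 52552.8 g/day
Convert to kg/day: 52552.8 / 1000 = 52.5528 kg/day

52.5528 kg/day


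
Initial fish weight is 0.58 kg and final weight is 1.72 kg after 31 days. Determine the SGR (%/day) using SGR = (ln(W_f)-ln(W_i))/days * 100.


ln(W_f) = ln(1.72) = 0.54232429
ln(W_i) = ln(0.58) = -0.54472718
ln(W_f) - ln(W_i) = 0.54232429 - -0.54472718 = 1.0870515
SGR = 1.0870515 / 31 * 100 = 3.50662 %/day

3.50662 %/day


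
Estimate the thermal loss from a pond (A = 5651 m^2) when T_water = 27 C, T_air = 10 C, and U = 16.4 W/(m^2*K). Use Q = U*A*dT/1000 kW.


Temperature difference dT = 27 - 10 = 17 K
Heat loss (W) = U * A * dT = 16.4 * 5651 * 17 = 1575498.8 W
Convert to kW: 1575498.8 / 1000 = 1575.4988 kW

1575.4988 kW


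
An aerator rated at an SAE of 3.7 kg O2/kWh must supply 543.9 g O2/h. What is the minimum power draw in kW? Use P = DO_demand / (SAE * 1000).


SAE in g O2/kWh = 3.7 * 1000 = 3700 g/kWh
P = DO_demand / SAE_g = 543.9 / 3700 = 0.147 kW

0.147 kW


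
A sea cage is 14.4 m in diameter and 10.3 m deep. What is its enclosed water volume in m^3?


r = d/2 = 14.4/2 = 7.2 m
Base area = pi*r^2 = pi*7.2^2 = 162.86016 m^2
Volume = 162.86016 * 10.3 = 1677.46 m^3

1677.46 m^3


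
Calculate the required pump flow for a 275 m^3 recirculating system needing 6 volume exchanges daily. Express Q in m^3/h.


Daily recirculation volume = 275 m^3 * 6 = 1650 m^3/day
Flow rate Q = daily volume / 24 h = 1650 / 24 = 68.75 m^3/h

68.75 m^3/h


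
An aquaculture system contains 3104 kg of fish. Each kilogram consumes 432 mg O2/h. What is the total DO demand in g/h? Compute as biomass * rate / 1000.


Total O2 consumption (mg/h) = 3104 kg * 432 mg/(kg*h) = 1340928 mg/h
Convert to g/h: 1340928 / 1000 = 1340.928 g/h

1340.928 g/h


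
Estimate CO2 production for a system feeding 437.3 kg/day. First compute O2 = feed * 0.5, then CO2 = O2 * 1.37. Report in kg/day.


O2 = 437.3 * 0.5 = 218.65
CO2 = 218.65 * 1.37 = 299.5505

299.5505 kg/day


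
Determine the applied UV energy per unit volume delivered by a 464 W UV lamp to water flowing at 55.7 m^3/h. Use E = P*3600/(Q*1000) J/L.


Energy delivered per hour = 464 W * 3600 s = 1670400 J/h
Volume treated per hour = 55.7 m^3/h * 1000 = 55700 L/h
dose = 1670400 / 55700 = 29.9892 J/L

29.9892 J/L


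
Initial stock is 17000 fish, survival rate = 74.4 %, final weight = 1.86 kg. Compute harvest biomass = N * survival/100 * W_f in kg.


Survivors = 17000 * 74.4/100 = 12648 fish
Harvest biomass = survivors * W_f = 12648 * 1.86 = 23525.28 kg

23525.28 kg


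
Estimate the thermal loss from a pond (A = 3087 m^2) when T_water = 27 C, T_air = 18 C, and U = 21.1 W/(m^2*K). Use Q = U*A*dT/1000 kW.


Temperature difference dT = 27 - 18 = 9 K
Heat loss (W) = U * A * dT = 21.1 * 3087 * 9 = 586221.3 W
Convert to kW: 586221.3 / 1000 = 586.2213 kW

586.2213 kW


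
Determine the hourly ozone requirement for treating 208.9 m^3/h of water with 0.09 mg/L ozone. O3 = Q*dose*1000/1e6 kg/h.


O3 demand (mg/h) = Q * dose * 1000 = 208.9 * 0.09 * 1000 = 18801 mg/h
Convert mg to kg: 18801 / 1e6 = 0.018801 kg/h

0.018801 kg/h


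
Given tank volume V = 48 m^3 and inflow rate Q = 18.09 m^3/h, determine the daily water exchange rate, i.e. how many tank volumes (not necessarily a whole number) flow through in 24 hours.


Daily flow volume = 18.09 m^3/h * 24 h = 434.16 m^3/day
Exchanges = daily flow / tank volume = 434.16 / 48 = 9.045 exchanges/day

9.045 exchanges/day


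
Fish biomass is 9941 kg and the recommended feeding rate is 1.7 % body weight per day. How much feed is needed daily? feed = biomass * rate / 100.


Feeding rate fraction = 1.7% / 100 = 0.017
Daily feed = 9941 kg * 0.017 = 168.997 kg/day

168.997 kg/day


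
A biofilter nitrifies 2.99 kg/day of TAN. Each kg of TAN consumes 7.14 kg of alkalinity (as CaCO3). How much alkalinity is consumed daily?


Alkalinity factor: 7.14 kg CaCO3 consumed per kg TAN nitrified
alk = 2.99 kg TAN * 7.14 = 21.3486 kg CaCO3/day

21.3486 kg CaCO3/day


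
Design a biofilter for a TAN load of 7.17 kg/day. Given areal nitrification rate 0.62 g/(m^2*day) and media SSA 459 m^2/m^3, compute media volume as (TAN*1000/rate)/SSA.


A = 7.17*1000 / 0.62 = 11564.516 m^2
V = 11564.516 / 459 = 25.195

25.195 m^3


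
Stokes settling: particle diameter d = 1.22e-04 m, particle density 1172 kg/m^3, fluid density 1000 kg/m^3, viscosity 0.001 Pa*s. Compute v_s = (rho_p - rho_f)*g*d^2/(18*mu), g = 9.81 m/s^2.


Density difference: rho_p - rho_f = 1172 - 1000 = 172 kg/m^3
d^2 = (1.22e-04)^2 = 1.4884e-08 m^2
Numerator = (rho_p - rho_f) * g * d^2 = 172 * 9.81 * 1.4884e-08 = 2.5114071e-05
Denominator = 18 * mu = 18 * 0.001 = 0.018
v_s = 2.5114071e-05 / 0.018 = 0.00139523 m/s
Check: Re = rho_f * v_s * d / mu = 1000 * 0.00139523 * 1.22e-04 / 0.001 = 0.17 < 1, so Stokes' law applies.

0.00139523 m/s


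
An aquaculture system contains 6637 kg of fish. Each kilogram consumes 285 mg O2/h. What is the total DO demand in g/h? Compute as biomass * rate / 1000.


Total O2 consumption (mg/h) = 6637 kg * 285 mg/(kg*h) = 1891545 mg/h
Convert to g/h: 1891545 / 1000 = 1891.545 g/h

1891.545 g/h


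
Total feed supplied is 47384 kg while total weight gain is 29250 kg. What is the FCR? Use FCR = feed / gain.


FCR = feed consumed / weight gained
FCR = 47384 kg / 29250 kg = 1.61997

1.61997


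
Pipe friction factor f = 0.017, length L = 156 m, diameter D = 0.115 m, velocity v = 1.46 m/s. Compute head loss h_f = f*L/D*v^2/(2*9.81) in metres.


v^2 = 1.46^2 = 2.1316 m^2/s^2
L/D = 156/0.115 = 1356.5217
h_f = f*(L/D)*v^2/(2g) = 0.017 * 1356.5217 * 2.1316 / 19.62 = 2.50543 m

2.50543 m


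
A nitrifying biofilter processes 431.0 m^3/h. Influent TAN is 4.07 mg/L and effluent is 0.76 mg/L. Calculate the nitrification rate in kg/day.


Concentration drop: TAN_in - TAN_out = 4.07 - 0.76 = 3.31 mg/L
Hourly TAN removed = Q * dTAN = 431.0 m^3/h * 3.31 mg/L = 1426.61 g/h  (m^3/h * mg/L = g/h)
Daily TAN removed = 1426.61 * 24 = 34238.64 g/day
Convert to kg/day: 34238.64 / 1000 = 34.23864 kg/day

34.23864 kg/day


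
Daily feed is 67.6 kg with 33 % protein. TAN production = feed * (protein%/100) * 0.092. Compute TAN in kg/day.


Protein in feed = 67.6 * 33/100 = 22.308 kg/day
TAN = protein * 0.092 = 22.308 * 0.092 = 2.052336 kg/day

2.052336 kg/day


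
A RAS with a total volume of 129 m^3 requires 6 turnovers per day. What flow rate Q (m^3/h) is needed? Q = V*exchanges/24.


Daily recirculation volume = 129 m^3 * 6 = 774 m^3/day
Flow rate Q = daily volume / 24 h = 774 / 24 = 32.25 m^3/h

32.25 m^3/h


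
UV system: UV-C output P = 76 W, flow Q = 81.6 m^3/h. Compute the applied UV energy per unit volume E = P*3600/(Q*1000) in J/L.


Energy delivered per hour = 76 W * 3600 s = 273600 J/h
Volume treated per hour = 81.6 m^3/h * 1000 = 81600 L/h
dose = 273600 / 81600 = 3.35294 J/L

3.35294 J/L


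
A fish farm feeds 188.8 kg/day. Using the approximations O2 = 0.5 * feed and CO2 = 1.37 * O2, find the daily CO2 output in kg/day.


O2 = 188.8 * 0.5 = 94.4
CO2 = 94.4 * 1.37 = 129.328

129.328 kg/day


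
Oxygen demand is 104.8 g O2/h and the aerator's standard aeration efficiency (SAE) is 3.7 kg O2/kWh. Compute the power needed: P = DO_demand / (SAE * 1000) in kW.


SAE in g O2/kWh = 3.7 * 1000 = 3700 g/kWh
P = DO_demand / SAE_g = 104.8 / 3700 = 0.0283243 kW

0.0283243 kW


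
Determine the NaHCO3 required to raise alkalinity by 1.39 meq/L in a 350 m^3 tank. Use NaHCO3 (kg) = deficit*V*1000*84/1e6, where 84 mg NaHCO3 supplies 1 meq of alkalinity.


Tank volume in L = 350 m^3 * 1000 = 350000 L
Total meq required = 1.39 meq/L * 350000 L = 486500 meq
NaHCO3 mass = 486500 meq * 84 mg/meq / 1e6 = 40.866 kg

40.866 kg


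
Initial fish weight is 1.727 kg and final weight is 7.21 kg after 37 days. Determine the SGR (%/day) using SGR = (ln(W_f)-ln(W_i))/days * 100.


ln(W_f) = ln(7.21) = 1.975469
ln(W_i) = ln(1.727) = 0.5463858
ln(W_f) - ln(W_i) = 1.975469 - 0.5463858 = 1.4290832
SGR = 1.4290832 / 37 * 100 = 3.86239 %/day

3.86239 %/day


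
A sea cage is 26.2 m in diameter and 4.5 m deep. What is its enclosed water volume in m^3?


r = d/2 = 26.2/2 = 13.1 m
Base area = pi*r^2 = pi*13.1^2 = 539.12872 m^2
Volume = 539.12872 * 4.5 = 2426.08 m^3

2426.08 m^3


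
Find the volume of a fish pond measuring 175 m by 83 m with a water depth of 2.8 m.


Base area = L * W = 175 * 83 = 14525 m^2
Volume = area * depth = 14525 * 2.8 = 40670 m^3

40670 m^3


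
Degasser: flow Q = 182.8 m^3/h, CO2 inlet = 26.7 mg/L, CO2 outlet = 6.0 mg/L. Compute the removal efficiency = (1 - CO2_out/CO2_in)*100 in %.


CO2_out / CO2_in = 6.0 / 26.7 = 0.2247191
Fraction remaining = 0.2247191
efficiency = (1 - 0.2247191) * 100 = 77.5281 %

77.5281 %


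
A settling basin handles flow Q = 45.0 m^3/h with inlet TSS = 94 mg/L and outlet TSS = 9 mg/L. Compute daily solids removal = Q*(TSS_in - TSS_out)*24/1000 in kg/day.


Concentration drop: TSS_in - TSS_out = 94 - 9 = 85 mg/L
Hourly solids removed = Q * dTSS = 45.0 m^3/h * 85 mg/L = 3825 g/h  (m^3/h * mg/L = g/h)
Daily solids removed = 3825 * 24 = 91800 g/day
Convert g to kg: 91800 / 1000 = 91.8 kg/day

91.8 kg/day


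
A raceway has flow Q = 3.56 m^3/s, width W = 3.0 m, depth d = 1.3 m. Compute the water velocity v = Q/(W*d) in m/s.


Cross-sectional area = W * d = 3.0 * 1.3 = 3.9 m^2
Velocity = Q / A = 3.56 / 3.9 = 0.912821 m/s

0.912821 m/s


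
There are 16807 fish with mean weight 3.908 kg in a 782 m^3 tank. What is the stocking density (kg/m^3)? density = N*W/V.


Total biomass = 16807 fish * 3.908 kg = 65681.756 kg
Density = total biomass / volume = 65681.756 / 782 = 83.992 kg/m^3

83.992 kg/m^3


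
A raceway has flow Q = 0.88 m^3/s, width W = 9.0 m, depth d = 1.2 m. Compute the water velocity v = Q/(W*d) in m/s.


Cross-sectional area = W * d = 9.0 * 1.2 = 10.8 m^2
Velocity = Q / A = 0.88 / 10.8 = 0.0814815 m/s

0.0814815 m/s


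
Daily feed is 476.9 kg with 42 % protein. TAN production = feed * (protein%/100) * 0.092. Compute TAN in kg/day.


Protein in feed = 476.9 * 42/100 = 200.298 kg/day
TAN = protein * 0.092 = 200.298 * 0.092 = 18.427416 kg/day

18.427416 kg/day


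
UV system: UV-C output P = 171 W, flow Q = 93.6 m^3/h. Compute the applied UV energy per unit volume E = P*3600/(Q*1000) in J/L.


Energy delivered per hour = 171 W * 3600 s = 615600 J/h
Volume treated per hour = 93.6 m^3/h * 1000 = 93600 L/h
dose = 615600 / 93600 = 6.57692 J/L

6.57692 J/L


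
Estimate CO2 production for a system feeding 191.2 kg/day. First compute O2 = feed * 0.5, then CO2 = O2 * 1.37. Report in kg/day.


O2 = 191.2 * 0.5 = 95.6
CO2 = 95.6 * 1.37 = 130.972

130.972 kg/day


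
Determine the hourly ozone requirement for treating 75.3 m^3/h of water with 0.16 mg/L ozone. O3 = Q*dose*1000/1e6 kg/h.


O3 demand (mg/h) = Q * dose * 1000 = 75.3 * 0.16 * 1000 = 12048 mg/h
Convert mg to kg: 12048 / 1e6 = 0.012048 kg/h

0.012048 kg/h


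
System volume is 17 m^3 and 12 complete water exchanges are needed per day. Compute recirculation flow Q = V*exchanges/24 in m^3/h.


Daily recirculation volume = 17 m^3 * 12 = 204 m^3/day
Flow rate Q = daily volume / 24 h = 204 / 24 = 8.5 m^3/h

8.5 m^3/h


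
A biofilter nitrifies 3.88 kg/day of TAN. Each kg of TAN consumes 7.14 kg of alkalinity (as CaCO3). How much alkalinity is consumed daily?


Alkalinity factor: 7.14 kg CaCO3 consumed per kg TAN nitrified
alk = 3.88 kg TAN * 7.14 = 27.7032 kg CaCO3/day

27.7032 kg CaCO3/day


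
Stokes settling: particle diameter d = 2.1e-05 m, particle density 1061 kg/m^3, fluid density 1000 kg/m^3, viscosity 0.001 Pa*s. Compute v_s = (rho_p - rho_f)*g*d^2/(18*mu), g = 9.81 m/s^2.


Density difference: rho_p - rho_f = 1061 - 1000 = 61 kg/m^3
d^2 = (2.1e-05)^2 = 4.41e-10 m^2
Numerator = (rho_p - rho_f) * g * d^2 = 61 * 9.81 * 4.41e-10 = 2.6389881e-07
Denominator = 18 * mu = 18 * 0.001 = 0.018
v_s = 2.6389881e-07 / 0.018 = 1.4661e-05 m/s
Check: Re = rho_f * v_s * d / mu = 1000 * 1.4661e-05 * 2.1e-05 / 0.001 = 3.08e-04 < 1, so Stokes' law applies.

1.4661e-05 m/s
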